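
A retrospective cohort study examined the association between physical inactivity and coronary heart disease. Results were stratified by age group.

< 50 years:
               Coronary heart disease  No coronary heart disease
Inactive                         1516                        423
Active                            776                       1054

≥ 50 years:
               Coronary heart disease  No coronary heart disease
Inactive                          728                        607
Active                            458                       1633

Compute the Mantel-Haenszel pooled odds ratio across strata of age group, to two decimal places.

4.58

OR_MH = Σ(aᵢdᵢ/nᵢ) / Σ(bᵢcᵢ/nᵢ), where nᵢ is the stratum total.
Stratum 1 (< 50 years): n = 3769; a·d/n = 1516·1054/3769 = 423.9491; b·c/n = 423·776/3769 = 87.0915
Stratum 2 (≥ 50 years): n = 3426; a·d/n = 728·1633/3426 = 347.0006; b·c/n = 607·458/3426 = 81.1459
OR_MH = (423.9491 + 347.0006) / (87.0915 + 81.1459) = 770.9496 / 168.2375 = 4.58251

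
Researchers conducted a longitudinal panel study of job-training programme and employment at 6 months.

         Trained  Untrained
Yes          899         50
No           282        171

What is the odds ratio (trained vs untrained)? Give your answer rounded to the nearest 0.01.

10.90

Reading the table with exposure as columns: a = 899 (Trained, case), b = 282 (Trained, non-case), c = 50 (Untrained, case), d = 171.
OR = (a·d)/(b·c) = (899 × 171) / (282 × 50) = 153729 / 14100 = 10.90277
The odds of employment at 6 months are about 10.90 times as high in the trained group.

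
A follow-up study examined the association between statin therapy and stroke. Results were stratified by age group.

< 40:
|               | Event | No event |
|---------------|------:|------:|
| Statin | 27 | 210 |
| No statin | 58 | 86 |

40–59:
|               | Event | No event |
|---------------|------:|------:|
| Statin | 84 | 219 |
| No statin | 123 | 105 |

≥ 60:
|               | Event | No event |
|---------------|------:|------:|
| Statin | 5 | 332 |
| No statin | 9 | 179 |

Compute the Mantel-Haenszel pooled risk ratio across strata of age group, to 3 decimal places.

RR_MH = Σ(aᵢ·n₀ᵢ/nᵢ) / Σ(cᵢ·n₁ᵢ/nᵢ), with n₁ᵢ = aᵢ+bᵢ (exposed), n₀ᵢ = cᵢ+dᵢ (unexposed), nᵢ = n₁ᵢ+n₀ᵢ.
Stratum 1 (< 40): n₁ = 237, n₀ = 144, n = 381; a·n₀/n = 27·144/381 = 10.2047; c·n₁/n = 58·237/381 = 36.0787
Stratum 2 (40–59): n₁ = 303, n₀ = 228, n = 531; a·n₀/n = 84·228/531 = 36.0678; c·n₁/n = 123·303/531 = 70.1864
Stratum 3 (≥ 60): n₁ = 337, n₀ = 188, n = 525; a·n₀/n = 5·188/525 = 1.7905; c·n₁/n = 9·337/525 = 5.7771
RR_MH = (10.2047 + 36.0678 + 1.7905) / (36.0787 + 70.1864 + 5.7771) = 48.0630 / 112.0423 = 0.42897

0.429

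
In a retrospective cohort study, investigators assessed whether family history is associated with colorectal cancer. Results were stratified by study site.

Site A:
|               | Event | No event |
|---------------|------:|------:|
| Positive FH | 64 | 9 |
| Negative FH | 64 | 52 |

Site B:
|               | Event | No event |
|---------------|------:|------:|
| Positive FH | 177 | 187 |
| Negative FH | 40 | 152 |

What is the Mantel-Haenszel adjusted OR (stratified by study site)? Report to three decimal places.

4.000

OR_MH = Σ(aᵢdᵢ/nᵢ) / Σ(bᵢcᵢ/nᵢ), where nᵢ is the stratum total.
Stratum 1 (Site A): n = 189; a·d/n = 64·52/189 = 17.6085; b·c/n = 9·64/189 = 3.0476
Stratum 2 (Site B): n = 556; a·d/n = 177·152/556 = 48.3885; b·c/n = 187·40/556 = 13.4532
OR_MH = (17.6085 + 48.3885) / (3.0476 + 13.4532) = 65.9970 / 16.5009 = 3.99961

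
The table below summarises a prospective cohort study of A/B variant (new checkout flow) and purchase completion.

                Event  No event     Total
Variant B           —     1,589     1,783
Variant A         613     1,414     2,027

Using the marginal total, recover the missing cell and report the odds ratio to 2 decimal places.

The missing cell is in the exposed row: 1783 − 1589 = 194.
So a = 194, b = 1589, c = 613, d = 1414.
OR = (a·d)/(b·c) = (194 × 1414) / (1589 × 613) = 274316 / 974057 = 0.28162

0.28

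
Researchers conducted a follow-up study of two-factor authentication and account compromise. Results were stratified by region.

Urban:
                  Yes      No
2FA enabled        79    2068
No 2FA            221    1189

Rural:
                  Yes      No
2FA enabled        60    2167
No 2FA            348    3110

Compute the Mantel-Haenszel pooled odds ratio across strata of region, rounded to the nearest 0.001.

0.227

OR_MH = Σ(aᵢdᵢ/nᵢ) / Σ(bᵢcᵢ/nᵢ), where nᵢ is the stratum total.
Stratum 1 (Urban): n = 3557; a·d/n = 79·1189/3557 = 26.4074; b·c/n = 2068·221/3557 = 128.4869
Stratum 2 (Rural): n = 5685; a·d/n = 60·3110/5685 = 32.8232; b·c/n = 2167·348/5685 = 132.6501
OR_MH = (26.4074 + 32.8232) / (128.4869 + 132.6501) = 59.2306 / 261.1371 = 0.22682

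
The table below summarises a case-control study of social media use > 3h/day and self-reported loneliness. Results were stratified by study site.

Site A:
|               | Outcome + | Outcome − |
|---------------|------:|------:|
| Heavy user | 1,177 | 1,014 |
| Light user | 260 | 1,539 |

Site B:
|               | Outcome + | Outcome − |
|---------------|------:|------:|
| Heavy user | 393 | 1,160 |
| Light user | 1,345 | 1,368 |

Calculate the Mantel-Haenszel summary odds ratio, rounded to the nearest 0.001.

OR_MH = Σ(aᵢdᵢ/nᵢ) / Σ(bᵢcᵢ/nᵢ), where nᵢ is the stratum total.
Stratum 1 (Site A): n = 3990; a·d/n = 1177·1539/3990 = 453.9857; b·c/n = 1014·260/3990 = 66.0752
Stratum 2 (Site B): n = 4266; a·d/n = 393·1368/4266 = 126.0253; b·c/n = 1160·1345/4266 = 365.7290
OR_MH = (453.9857 + 126.0253) / (66.0752 + 365.7290) = 580.0110 / 431.8042 = 1.34323

1.343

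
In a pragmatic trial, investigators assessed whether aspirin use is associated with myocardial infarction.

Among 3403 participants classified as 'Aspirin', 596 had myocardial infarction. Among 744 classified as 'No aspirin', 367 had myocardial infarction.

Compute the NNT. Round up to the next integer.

4

Risk in treated group = 596/3403 = 0.17514; risk in control = 367/744 = 0.49328.
Absolute risk reduction = 0.49328 − 0.17514 = 0.31814
NNT = 1 / ARR = 1 / 0.31814 = 3.143 → round up → 4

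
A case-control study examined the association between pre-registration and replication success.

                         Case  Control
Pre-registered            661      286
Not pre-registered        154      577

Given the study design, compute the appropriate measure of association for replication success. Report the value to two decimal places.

8.66

Cells: a = 661, b = 286, c = 154, d = 577.
This is a case-control study: participants were sampled on outcome status, so risks in the source population cannot be estimated directly — relative risk is not valid here. The odds ratio is the appropriate measure.
OR = (a·d)/(b·c) = (661 × 577) / (286 × 154) = 381397 / 44044 = 8.65945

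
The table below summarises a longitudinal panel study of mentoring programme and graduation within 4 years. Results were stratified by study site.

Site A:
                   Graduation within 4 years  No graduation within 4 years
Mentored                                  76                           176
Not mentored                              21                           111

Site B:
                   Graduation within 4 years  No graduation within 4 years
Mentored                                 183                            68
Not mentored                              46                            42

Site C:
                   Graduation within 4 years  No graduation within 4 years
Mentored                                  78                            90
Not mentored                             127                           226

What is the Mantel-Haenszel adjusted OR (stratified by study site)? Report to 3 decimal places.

1.924

OR_MH = Σ(aᵢdᵢ/nᵢ) / Σ(bᵢcᵢ/nᵢ), where nᵢ is the stratum total.
Stratum 1 (Site A): n = 384; a·d/n = 76·111/384 = 21.9688; b·c/n = 176·21/384 = 9.6250
Stratum 2 (Site B): n = 339; a·d/n = 183·42/339 = 22.6726; b·c/n = 68·46/339 = 9.2271
Stratum 3 (Site C): n = 521; a·d/n = 78·226/521 = 33.8349; b·c/n = 90·127/521 = 21.9386
OR_MH = (21.9688 + 22.6726 + 33.8349) / (9.6250 + 9.2271 + 21.9386) = 78.4762 / 40.7907 = 1.92388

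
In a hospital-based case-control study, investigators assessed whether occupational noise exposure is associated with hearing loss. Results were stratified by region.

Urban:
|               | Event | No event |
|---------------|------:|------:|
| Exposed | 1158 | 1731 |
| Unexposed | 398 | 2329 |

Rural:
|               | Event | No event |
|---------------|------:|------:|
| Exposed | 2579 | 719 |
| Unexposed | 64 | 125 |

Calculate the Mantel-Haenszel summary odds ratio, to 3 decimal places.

OR_MH = Σ(aᵢdᵢ/nᵢ) / Σ(bᵢcᵢ/nᵢ), where nᵢ is the stratum total.
Stratum 1 (Urban): n = 5616; a·d/n = 1158·2329/5616 = 480.2318; b·c/n = 1731·398/5616 = 122.6741
Stratum 2 (Rural): n = 3487; a·d/n = 2579·125/3487 = 92.4505; b·c/n = 719·64/3487 = 13.1964
OR_MH = (480.2318 + 92.4505) / (122.6741 + 13.1964) = 572.6824 / 135.8706 = 4.21491

4.215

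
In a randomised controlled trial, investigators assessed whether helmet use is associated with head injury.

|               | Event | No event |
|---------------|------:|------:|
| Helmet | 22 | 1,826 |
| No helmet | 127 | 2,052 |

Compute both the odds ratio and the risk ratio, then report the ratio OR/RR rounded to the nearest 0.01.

0.95

Cells: a = 22, b = 1826, c = 127, d = 2052.
OR = (22·2052)/(1826·127) = 45144/231902 = 0.19467
Risk in exposed = 22/1848 = 0.01190; risk in unexposed = 127/2179 = 0.05828; RR = 0.20426
OR/RR = 0.19467 / 0.20426 = 0.95306
The outcome is rare in both groups, so OR ≈ RR (ratio near 1).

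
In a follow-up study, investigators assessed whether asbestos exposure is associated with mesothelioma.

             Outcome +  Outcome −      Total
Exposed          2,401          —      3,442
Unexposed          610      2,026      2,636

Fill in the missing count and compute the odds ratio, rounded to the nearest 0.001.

7.660

The missing cell is in the exposed row: 3442 − 2401 = 1041.
So a = 2401, b = 1041, c = 610, d = 2026.
OR = (a·d)/(b·c) = (2401 × 2026) / (1041 × 610) = 4864426 / 635010 = 7.66039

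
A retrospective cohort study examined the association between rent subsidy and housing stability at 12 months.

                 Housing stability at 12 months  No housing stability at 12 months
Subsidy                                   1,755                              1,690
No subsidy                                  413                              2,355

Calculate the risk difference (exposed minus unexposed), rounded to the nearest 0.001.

0.360

Cells: a = 1755, b = 1690, c = 413, d = 2355.
Risk in exposed = 1755/3445 = 0.509434; risk in unexposed = 413/2768 = 0.149205.
Risk difference = 0.509434 − 0.149205 = 0.360229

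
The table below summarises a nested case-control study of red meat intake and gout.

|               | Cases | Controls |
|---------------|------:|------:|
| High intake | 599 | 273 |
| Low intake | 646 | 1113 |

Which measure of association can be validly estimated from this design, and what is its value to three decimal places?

Cells: a = 599, b = 273, c = 646, d = 1113.
This is a nested case-control study: participants were sampled on outcome status, so risks in the source population cannot be estimated directly — relative risk is not valid here. The odds ratio is the appropriate measure.
OR = (a·d)/(b·c) = (599 × 1113) / (273 × 646) = 666687 / 176358 = 3.78030

3.780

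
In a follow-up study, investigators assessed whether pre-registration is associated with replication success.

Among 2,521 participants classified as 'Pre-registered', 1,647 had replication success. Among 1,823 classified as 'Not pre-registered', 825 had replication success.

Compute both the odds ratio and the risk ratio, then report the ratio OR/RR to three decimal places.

From the description: a = 1647, b = 874, c = 825, d = 998.
OR = (1647·998)/(874·825) = 1643706/721050 = 2.27960
Risk in exposed = 1647/2521 = 0.65331; risk in unexposed = 825/1823 = 0.45255; RR = 1.44362
OR/RR = 2.27960 / 1.44362 = 1.57908
The outcome is not rare, so the OR lies further from 1 than the RR.

1.579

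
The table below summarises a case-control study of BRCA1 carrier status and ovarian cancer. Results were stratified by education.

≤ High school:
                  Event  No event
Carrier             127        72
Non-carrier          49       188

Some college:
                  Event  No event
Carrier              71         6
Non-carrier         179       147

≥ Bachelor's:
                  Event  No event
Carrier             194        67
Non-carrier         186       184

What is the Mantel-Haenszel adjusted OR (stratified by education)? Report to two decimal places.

OR_MH = Σ(aᵢdᵢ/nᵢ) / Σ(bᵢcᵢ/nᵢ), where nᵢ is the stratum total.
Stratum 1 (≤ High school): n = 436; a·d/n = 127·188/436 = 54.7615; b·c/n = 72·49/436 = 8.0917
Stratum 2 (Some college): n = 403; a·d/n = 71·147/403 = 25.8983; b·c/n = 6·179/403 = 2.6650
Stratum 3 (≥ Bachelor's): n = 631; a·d/n = 194·184/631 = 56.5705; b·c/n = 67·186/631 = 19.7496
OR_MH = (54.7615 + 25.8983 + 56.5705) / (8.0917 + 2.6650 + 19.7496) = 137.2303 / 30.5064 = 4.49841

4.50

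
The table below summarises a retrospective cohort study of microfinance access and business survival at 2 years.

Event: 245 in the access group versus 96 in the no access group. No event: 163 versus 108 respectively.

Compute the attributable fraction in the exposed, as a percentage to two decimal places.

From the description: a = 245, b = 163, c = 96, d = 108.
Risk in exposed = 245/408 = 0.60049; risk in unexposed = 96/204 = 0.47059.
RR = 0.60049/0.47059 = 1.27604
AR% = (RR − 1)/RR × 100 = (1.27604 − 1)/1.27604 × 100 = 21.6327%

21.63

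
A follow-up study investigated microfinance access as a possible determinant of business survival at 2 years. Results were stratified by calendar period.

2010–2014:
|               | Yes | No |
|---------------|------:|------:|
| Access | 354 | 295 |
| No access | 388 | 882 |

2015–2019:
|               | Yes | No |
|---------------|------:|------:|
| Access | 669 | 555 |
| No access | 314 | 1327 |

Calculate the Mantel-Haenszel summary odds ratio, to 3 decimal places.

3.923

OR_MH = Σ(aᵢdᵢ/nᵢ) / Σ(bᵢcᵢ/nᵢ), where nᵢ is the stratum total.
Stratum 1 (2010–2014): n = 1919; a·d/n = 354·882/1919 = 162.7035; b·c/n = 295·388/1919 = 59.6456
Stratum 2 (2015–2019): n = 2865; a·d/n = 669·1327/2865 = 309.8649; b·c/n = 555·314/2865 = 60.8272
OR_MH = (162.7035 + 309.8649) / (59.6456 + 60.8272) = 472.5684 / 120.4729 = 3.92261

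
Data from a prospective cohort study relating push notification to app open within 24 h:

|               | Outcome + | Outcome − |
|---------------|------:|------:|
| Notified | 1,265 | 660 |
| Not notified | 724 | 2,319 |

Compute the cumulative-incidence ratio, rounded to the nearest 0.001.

Cells: a = 1265, b = 660, c = 724, d = 2319.
Risk in exposed = 1265/1925 = 0.65714; risk in unexposed = 724/3043 = 0.23792.
RR = 0.65714 / 0.23792 = 2.76200
The risk among the exposed is 2.76 times that among the unexposed.

2.762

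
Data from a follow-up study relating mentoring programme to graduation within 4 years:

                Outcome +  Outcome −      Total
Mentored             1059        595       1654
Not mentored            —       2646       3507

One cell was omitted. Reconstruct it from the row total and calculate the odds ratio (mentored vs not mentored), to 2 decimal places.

5.47

The missing cell is in the unexposed row: 3507 − 2646 = 861.
So a = 1059, b = 595, c = 861, d = 2646.
OR = (a·d)/(b·c) = (1059 × 2646) / (595 × 861) = 2802114 / 512295 = 5.46973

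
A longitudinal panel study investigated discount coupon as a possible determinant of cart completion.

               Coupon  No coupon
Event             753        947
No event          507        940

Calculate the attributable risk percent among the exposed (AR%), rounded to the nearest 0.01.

Reading the table with exposure as columns: a = 753 (Coupon, case), b = 507 (Coupon, non-case), c = 947 (No coupon, case), d = 940.
Risk in exposed = 753/1260 = 0.59762; risk in unexposed = 947/1887 = 0.50185.
RR = 0.59762/0.50185 = 1.19082
AR% = (RR − 1)/RR × 100 = (1.19082 − 1)/1.19082 × 100 = 16.0243%

16.02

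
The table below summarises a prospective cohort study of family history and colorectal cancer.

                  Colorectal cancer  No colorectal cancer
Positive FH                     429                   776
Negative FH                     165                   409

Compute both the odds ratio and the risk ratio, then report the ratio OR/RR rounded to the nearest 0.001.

Cells: a = 429, b = 776, c = 165, d = 409.
OR = (429·409)/(776·165) = 175461/128040 = 1.37036
Risk in exposed = 429/1205 = 0.35602; risk in unexposed = 165/574 = 0.28746; RR = 1.23851
OR/RR = 1.37036 / 1.23851 = 1.10646
The outcome is not rare, so the OR lies further from 1 than the RR.

1.106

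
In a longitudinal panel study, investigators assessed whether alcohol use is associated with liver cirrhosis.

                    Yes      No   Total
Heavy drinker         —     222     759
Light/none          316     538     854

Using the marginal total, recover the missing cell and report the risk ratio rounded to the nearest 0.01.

1.91

The missing cell is in the exposed row: 759 − 222 = 537.
So a = 537, b = 222, c = 316, d = 538.
RR = [a/(a+b)] / [c/(c+d)] = (537/759) / (316/854) = 0.70751/0.37002 = 1.91207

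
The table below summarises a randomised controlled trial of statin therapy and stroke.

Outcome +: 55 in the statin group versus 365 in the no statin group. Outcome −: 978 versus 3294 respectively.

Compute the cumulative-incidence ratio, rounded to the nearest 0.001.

0.534

From the description: a = 55, b = 978, c = 365, d = 3294.
Risk in exposed = 55/1033 = 0.05324; risk in unexposed = 365/3659 = 0.09975.
RR = 0.05324 / 0.09975 = 0.53374
The risk is 47% lower among the exposed than among the unexposed.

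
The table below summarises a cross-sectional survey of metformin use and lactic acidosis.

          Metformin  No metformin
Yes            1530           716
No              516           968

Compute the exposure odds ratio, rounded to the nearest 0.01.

Reading the table with exposure as columns: a = 1530 (Metformin, case), b = 516 (Metformin, non-case), c = 716 (No metformin, case), d = 968.
OR = (a·d)/(b·c) = (1530 × 968) / (516 × 716) = 1481040 / 369456 = 4.00870
The odds of lactic acidosis are about 4.01 times as high in the metformin group.

4.01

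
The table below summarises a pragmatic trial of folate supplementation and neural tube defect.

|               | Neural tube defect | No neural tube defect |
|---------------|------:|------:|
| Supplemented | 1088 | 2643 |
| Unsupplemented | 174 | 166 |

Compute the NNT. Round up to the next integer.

5

Risk in treated group = 1088/3731 = 0.29161; risk in control = 174/340 = 0.51176.
Absolute risk reduction = 0.51176 − 0.29161 = 0.22015
NNT = 1 / ARR = 1 / 0.22015 = 4.542 → round up → 5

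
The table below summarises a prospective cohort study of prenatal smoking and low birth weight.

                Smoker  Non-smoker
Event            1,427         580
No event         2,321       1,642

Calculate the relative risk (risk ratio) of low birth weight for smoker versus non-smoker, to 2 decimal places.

Reading the table with exposure as columns: a = 1427 (Smoker, case), b = 2321 (Smoker, non-case), c = 580 (Non-smoker, case), d = 1642.
Risk in exposed = 1427/3748 = 0.38074; risk in unexposed = 580/2222 = 0.26103.
RR = 0.38074 / 0.26103 = 1.45861
The risk among the exposed is 1.46 times that among the unexposed.

1.46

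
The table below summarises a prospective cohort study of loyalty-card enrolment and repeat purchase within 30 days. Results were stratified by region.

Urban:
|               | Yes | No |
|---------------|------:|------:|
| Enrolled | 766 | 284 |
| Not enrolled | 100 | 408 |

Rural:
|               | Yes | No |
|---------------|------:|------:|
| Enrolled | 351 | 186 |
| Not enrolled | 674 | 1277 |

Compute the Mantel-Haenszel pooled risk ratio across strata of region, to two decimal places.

RR_MH = Σ(aᵢ·n₀ᵢ/nᵢ) / Σ(cᵢ·n₁ᵢ/nᵢ), with n₁ᵢ = aᵢ+bᵢ (exposed), n₀ᵢ = cᵢ+dᵢ (unexposed), nᵢ = n₁ᵢ+n₀ᵢ.
Stratum 1 (Urban): n₁ = 1050, n₀ = 508, n = 1558; a·n₀/n = 766·508/1558 = 249.7612; c·n₁/n = 100·1050/1558 = 67.3941
Stratum 2 (Rural): n₁ = 537, n₀ = 1951, n = 2488; a·n₀/n = 351·1951/2488 = 275.2416; c·n₁/n = 674·537/2488 = 145.4735
RR_MH = (249.7612 + 275.2416) / (67.3941 + 145.4735) = 525.0028 / 212.8676 = 2.46634

2.47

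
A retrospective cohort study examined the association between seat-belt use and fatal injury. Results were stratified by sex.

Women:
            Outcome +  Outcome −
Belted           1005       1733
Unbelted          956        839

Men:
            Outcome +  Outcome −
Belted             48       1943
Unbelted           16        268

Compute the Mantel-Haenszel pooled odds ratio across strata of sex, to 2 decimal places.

0.51

OR_MH = Σ(aᵢdᵢ/nᵢ) / Σ(bᵢcᵢ/nᵢ), where nᵢ is the stratum total.
Stratum 1 (Women): n = 4533; a·d/n = 1005·839/4533 = 186.0126; b·c/n = 1733·956/4533 = 365.4860
Stratum 2 (Men): n = 2275; a·d/n = 48·268/2275 = 5.6545; b·c/n = 1943·16/2275 = 13.6651
OR_MH = (186.0126 + 5.6545) / (365.4860 + 13.6651) = 191.6671 / 379.1510 = 0.50552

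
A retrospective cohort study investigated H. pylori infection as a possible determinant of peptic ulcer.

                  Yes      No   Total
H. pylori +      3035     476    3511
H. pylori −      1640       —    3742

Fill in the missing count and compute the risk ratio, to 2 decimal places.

The missing cell is in the unexposed row: 3742 − 1640 = 2102.
So a = 3035, b = 476, c = 1640, d = 2102.
RR = [a/(a+b)] / [c/(c+d)] = (3035/3511) / (1640/3742) = 0.86443/0.43827 = 1.97237

1.97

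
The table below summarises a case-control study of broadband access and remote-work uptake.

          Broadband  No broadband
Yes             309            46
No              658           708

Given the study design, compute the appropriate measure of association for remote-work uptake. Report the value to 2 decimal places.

Reading the table with exposure as columns: a = 309 (Broadband, case), b = 658 (Broadband, non-case), c = 46 (No broadband, case), d = 708.
This is a case-control study: participants were sampled on outcome status, so risks in the source population cannot be estimated directly — relative risk is not valid here. The odds ratio is the appropriate measure.
OR = (a·d)/(b·c) = (309 × 708) / (658 × 46) = 218772 / 30268 = 7.22783

7.23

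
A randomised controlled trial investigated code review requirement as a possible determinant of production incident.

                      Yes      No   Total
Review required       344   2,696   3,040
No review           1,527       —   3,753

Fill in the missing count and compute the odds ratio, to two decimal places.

0.19

The missing cell is in the unexposed row: 3753 − 1527 = 2226.
So a = 344, b = 2696, c = 1527, d = 2226.
OR = (a·d)/(b·c) = (344 × 2226) / (2696 × 1527) = 765744 / 4116792 = 0.18601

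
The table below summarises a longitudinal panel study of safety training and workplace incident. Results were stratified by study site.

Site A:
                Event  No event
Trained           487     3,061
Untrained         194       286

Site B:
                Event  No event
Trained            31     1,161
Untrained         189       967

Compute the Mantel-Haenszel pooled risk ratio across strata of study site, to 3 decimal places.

RR_MH = Σ(aᵢ·n₀ᵢ/nᵢ) / Σ(cᵢ·n₁ᵢ/nᵢ), with n₁ᵢ = aᵢ+bᵢ (exposed), n₀ᵢ = cᵢ+dᵢ (unexposed), nᵢ = n₁ᵢ+n₀ᵢ.
Stratum 1 (Site A): n₁ = 3548, n₀ = 480, n = 4028; a·n₀/n = 487·480/4028 = 58.0338; c·n₁/n = 194·3548/4028 = 170.8818
Stratum 2 (Site B): n₁ = 1192, n₀ = 1156, n = 2348; a·n₀/n = 31·1156/2348 = 15.2624; c·n₁/n = 189·1192/2348 = 95.9489
RR_MH = (58.0338 + 15.2624) / (170.8818 + 95.9489) = 73.2961 / 266.8307 = 0.27469

0.275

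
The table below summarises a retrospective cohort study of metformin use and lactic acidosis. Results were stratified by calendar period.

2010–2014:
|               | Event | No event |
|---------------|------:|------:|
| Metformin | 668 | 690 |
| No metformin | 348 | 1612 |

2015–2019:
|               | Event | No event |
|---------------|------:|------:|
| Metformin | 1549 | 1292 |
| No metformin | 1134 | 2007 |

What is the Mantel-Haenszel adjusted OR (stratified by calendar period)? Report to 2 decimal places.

2.66

OR_MH = Σ(aᵢdᵢ/nᵢ) / Σ(bᵢcᵢ/nᵢ), where nᵢ is the stratum total.
Stratum 1 (2010–2014): n = 3318; a·d/n = 668·1612/3318 = 324.5377; b·c/n = 690·348/3318 = 72.3689
Stratum 2 (2015–2019): n = 5982; a·d/n = 1549·2007/5982 = 519.6996; b·c/n = 1292·1134/5982 = 244.9228
OR_MH = (324.5377 + 519.6996) / (72.3689 + 244.9228) = 844.2373 / 317.2917 = 2.66076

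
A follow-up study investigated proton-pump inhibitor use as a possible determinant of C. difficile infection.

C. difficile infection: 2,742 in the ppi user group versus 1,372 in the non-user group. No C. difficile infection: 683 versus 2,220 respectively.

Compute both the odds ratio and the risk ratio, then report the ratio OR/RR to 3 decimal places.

From the description: a = 2742, b = 683, c = 1372, d = 2220.
OR = (2742·2220)/(683·1372) = 6087240/937076 = 6.49599
Risk in exposed = 2742/3425 = 0.80058; risk in unexposed = 1372/3592 = 0.38196; RR = 2.09599
OR/RR = 6.49599 / 2.09599 = 3.09925
The outcome is not rare, so the OR lies further from 1 than the RR.

3.099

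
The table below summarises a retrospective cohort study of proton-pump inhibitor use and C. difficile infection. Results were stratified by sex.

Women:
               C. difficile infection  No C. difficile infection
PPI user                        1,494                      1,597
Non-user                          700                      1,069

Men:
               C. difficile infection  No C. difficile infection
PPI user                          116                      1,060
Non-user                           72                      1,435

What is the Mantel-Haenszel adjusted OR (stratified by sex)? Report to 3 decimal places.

1.511

OR_MH = Σ(aᵢdᵢ/nᵢ) / Σ(bᵢcᵢ/nᵢ), where nᵢ is the stratum total.
Stratum 1 (Women): n = 4860; a·d/n = 1494·1069/4860 = 328.6185; b·c/n = 1597·700/4860 = 230.0206
Stratum 2 (Men): n = 2683; a·d/n = 116·1435/2683 = 62.0425; b·c/n = 1060·72/2683 = 28.4458
OR_MH = (328.6185 + 62.0425) / (230.0206 + 28.4458) = 390.6610 / 258.4663 = 1.51146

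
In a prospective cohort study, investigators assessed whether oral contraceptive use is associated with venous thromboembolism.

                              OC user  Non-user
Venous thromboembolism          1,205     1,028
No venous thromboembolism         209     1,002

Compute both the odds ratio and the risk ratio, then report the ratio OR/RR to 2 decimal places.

3.34

Reading the table with exposure as columns: a = 1205 (OC user, case), b = 209 (OC user, non-case), c = 1028 (Non-user, case), d = 1002.
OR = (1205·1002)/(209·1028) = 1207410/214852 = 5.61973
Risk in exposed = 1205/1414 = 0.85219; risk in unexposed = 1028/2030 = 0.50640; RR = 1.68283
OR/RR = 5.61973 / 1.68283 = 3.33945
The outcome is not rare, so the OR lies further from 1 than the RR.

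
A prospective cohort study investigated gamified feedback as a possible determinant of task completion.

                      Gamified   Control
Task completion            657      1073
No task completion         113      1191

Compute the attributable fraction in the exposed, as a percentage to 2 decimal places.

44.45

Reading the table with exposure as columns: a = 657 (Gamified, case), b = 113 (Gamified, non-case), c = 1073 (Control, case), d = 1191.
Risk in exposed = 657/770 = 0.85325; risk in unexposed = 1073/2264 = 0.47394.
RR = 0.85325/0.47394 = 1.80033
AR% = (RR − 1)/RR × 100 = (1.80033 − 1)/1.80033 × 100 = 44.4545%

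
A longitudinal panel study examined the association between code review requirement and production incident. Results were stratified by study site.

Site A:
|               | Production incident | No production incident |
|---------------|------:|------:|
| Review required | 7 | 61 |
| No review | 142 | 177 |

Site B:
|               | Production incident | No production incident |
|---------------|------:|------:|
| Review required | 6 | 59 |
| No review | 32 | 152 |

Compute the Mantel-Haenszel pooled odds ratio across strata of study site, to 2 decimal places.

OR_MH = Σ(aᵢdᵢ/nᵢ) / Σ(bᵢcᵢ/nᵢ), where nᵢ is the stratum total.
Stratum 1 (Site A): n = 387; a·d/n = 7·177/387 = 3.2016; b·c/n = 61·142/387 = 22.3824
Stratum 2 (Site B): n = 249; a·d/n = 6·152/249 = 3.6627; b·c/n = 59·32/249 = 7.5823
OR_MH = (3.2016 + 3.6627) / (22.3824 + 7.5823) = 6.8642 / 29.9648 = 0.22908

0.23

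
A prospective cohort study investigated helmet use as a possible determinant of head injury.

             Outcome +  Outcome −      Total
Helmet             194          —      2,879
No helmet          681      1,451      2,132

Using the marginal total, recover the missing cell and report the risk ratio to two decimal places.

The missing cell is in the exposed row: 2879 − 194 = 2685.
So a = 194, b = 2685, c = 681, d = 1451.
RR = [a/(a+b)] / [c/(c+d)] = (194/2879) / (681/2132) = 0.06738/0.31942 = 0.21096

0.21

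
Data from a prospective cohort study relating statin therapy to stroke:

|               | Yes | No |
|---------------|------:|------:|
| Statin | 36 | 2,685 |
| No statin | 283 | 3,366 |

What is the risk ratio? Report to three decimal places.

Cells: a = 36, b = 2685, c = 283, d = 3366.
Risk in exposed = 36/2721 = 0.01323; risk in unexposed = 283/3649 = 0.07756.
RR = 0.01323 / 0.07756 = 0.17059
The risk is 83% lower among the exposed than among the unexposed.

0.171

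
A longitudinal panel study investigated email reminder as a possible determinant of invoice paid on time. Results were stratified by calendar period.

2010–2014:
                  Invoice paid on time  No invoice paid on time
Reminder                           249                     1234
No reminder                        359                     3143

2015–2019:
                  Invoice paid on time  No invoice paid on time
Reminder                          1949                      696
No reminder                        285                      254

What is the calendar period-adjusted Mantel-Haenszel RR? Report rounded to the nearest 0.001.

1.470

RR_MH = Σ(aᵢ·n₀ᵢ/nᵢ) / Σ(cᵢ·n₁ᵢ/nᵢ), with n₁ᵢ = aᵢ+bᵢ (exposed), n₀ᵢ = cᵢ+dᵢ (unexposed), nᵢ = n₁ᵢ+n₀ᵢ.
Stratum 1 (2010–2014): n₁ = 1483, n₀ = 3502, n = 4985; a·n₀/n = 249·3502/4985 = 174.9244; c·n₁/n = 359·1483/4985 = 106.7998
Stratum 2 (2015–2019): n₁ = 2645, n₀ = 539, n = 3184; a·n₀/n = 1949·539/3184 = 329.9344; c·n₁/n = 285·2645/3184 = 236.7541
RR_MH = (174.9244 + 329.9344) / (106.7998 + 236.7541) = 504.8587 / 343.5539 = 1.46952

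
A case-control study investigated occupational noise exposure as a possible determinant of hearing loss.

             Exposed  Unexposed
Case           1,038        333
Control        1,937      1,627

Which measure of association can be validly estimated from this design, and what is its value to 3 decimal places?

2.618

Reading the table with exposure as columns: a = 1038 (Exposed, case), b = 1937 (Exposed, non-case), c = 333 (Unexposed, case), d = 1627.
This is a case-control study: participants were sampled on outcome status, so risks in the source population cannot be estimated directly — relative risk is not valid here. The odds ratio is the appropriate measure.
OR = (a·d)/(b·c) = (1038 × 1627) / (1937 × 333) = 1688826 / 645021 = 2.61825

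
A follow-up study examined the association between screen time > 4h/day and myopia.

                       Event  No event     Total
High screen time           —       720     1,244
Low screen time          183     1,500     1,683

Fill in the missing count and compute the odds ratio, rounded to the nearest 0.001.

The missing cell is in the exposed row: 1244 − 720 = 524.
So a = 524, b = 720, c = 183, d = 1500.
OR = (a·d)/(b·c) = (524 × 1500) / (720 × 183) = 786000 / 131760 = 5.96539

5.965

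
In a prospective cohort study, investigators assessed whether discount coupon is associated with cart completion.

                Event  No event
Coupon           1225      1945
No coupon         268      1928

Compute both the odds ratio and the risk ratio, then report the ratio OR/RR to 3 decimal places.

Cells: a = 1225, b = 1945, c = 268, d = 1928.
OR = (1225·1928)/(1945·268) = 2361800/521260 = 4.53094
Risk in exposed = 1225/3170 = 0.38644; risk in unexposed = 268/2196 = 0.12204; RR = 3.16646
OR/RR = 4.53094 / 3.16646 = 1.43092
The outcome is not rare, so the OR lies further from 1 than the RR.

1.431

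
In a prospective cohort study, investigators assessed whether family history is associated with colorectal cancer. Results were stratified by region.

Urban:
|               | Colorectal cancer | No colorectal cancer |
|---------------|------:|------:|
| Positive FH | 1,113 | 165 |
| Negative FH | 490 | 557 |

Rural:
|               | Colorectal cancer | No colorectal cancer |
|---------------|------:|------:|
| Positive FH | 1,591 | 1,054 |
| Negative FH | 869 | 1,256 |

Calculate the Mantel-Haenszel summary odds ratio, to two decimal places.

OR_MH = Σ(aᵢdᵢ/nᵢ) / Σ(bᵢcᵢ/nᵢ), where nᵢ is the stratum total.
Stratum 1 (Urban): n = 2325; a·d/n = 1113·557/2325 = 266.6413; b·c/n = 165·490/2325 = 34.7742
Stratum 2 (Rural): n = 4770; a·d/n = 1591·1256/4770 = 418.9300; b·c/n = 1054·869/4770 = 192.0180
OR_MH = (266.6413 + 418.9300) / (34.7742 + 192.0180) = 685.5713 / 226.7922 = 3.02290

3.02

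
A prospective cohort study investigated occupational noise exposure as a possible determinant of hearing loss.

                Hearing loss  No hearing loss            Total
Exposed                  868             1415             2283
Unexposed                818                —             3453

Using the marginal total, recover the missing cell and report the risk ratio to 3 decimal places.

The missing cell is in the unexposed row: 3453 − 818 = 2635.
So a = 868, b = 1415, c = 818, d = 2635.
RR = [a/(a+b)] / [c/(c+d)] = (868/2283) / (818/3453) = 0.38020/0.23690 = 1.60493

1.605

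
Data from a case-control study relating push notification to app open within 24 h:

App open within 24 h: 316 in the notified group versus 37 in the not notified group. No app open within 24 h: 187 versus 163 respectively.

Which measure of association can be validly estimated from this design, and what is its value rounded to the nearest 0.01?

From the description: a = 316, b = 187, c = 37, d = 163.
This is a case-control study: participants were sampled on outcome status, so risks in the source population cannot be estimated directly — relative risk is not valid here. The odds ratio is the appropriate measure.
OR = (a·d)/(b·c) = (316 × 163) / (187 × 37) = 51508 / 6919 = 7.44443

7.44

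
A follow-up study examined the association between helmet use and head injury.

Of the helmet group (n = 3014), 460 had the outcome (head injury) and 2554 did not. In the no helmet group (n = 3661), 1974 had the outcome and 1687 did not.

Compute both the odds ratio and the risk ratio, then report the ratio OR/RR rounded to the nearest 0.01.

From the description: a = 460, b = 2554, c = 1974, d = 1687.
OR = (460·1687)/(2554·1974) = 776020/5041596 = 0.15392
Risk in exposed = 460/3014 = 0.15262; risk in unexposed = 1974/3661 = 0.53920; RR = 0.28305
OR/RR = 0.15392 / 0.28305 = 0.54380
The outcome is not rare, so the OR lies further from 1 than the RR.

0.54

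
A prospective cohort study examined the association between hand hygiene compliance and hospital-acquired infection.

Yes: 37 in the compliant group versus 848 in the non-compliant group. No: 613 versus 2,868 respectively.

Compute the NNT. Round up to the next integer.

Risk in treated group = 37/650 = 0.05692; risk in control = 848/3716 = 0.22820.
Absolute risk reduction = 0.22820 − 0.05692 = 0.17128
NNT = 1 / ARR = 1 / 0.17128 = 5.838 → round up → 6

6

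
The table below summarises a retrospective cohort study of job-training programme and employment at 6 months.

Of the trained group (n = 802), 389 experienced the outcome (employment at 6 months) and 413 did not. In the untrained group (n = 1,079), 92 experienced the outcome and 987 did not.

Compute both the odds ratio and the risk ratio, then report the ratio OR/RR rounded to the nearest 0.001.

1.776

From the description: a = 389, b = 413, c = 92, d = 987.
OR = (389·987)/(413·92) = 383943/37996 = 10.10483
Risk in exposed = 389/802 = 0.48504; risk in unexposed = 92/1079 = 0.08526; RR = 5.68865
OR/RR = 10.10483 / 5.68865 = 1.77632
The outcome is not rare, so the OR lies further from 1 than the RR.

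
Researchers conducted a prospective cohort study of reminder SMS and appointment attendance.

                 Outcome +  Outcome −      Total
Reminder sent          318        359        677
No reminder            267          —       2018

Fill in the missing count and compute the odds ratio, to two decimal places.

5.81

The missing cell is in the unexposed row: 2018 − 267 = 1751.
So a = 318, b = 359, c = 267, d = 1751.
OR = (a·d)/(b·c) = (318 × 1751) / (359 × 267) = 556818 / 95853 = 5.80908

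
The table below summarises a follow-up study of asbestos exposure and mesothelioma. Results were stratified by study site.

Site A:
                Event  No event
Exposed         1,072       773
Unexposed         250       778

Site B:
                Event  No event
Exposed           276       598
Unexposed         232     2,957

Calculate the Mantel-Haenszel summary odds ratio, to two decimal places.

OR_MH = Σ(aᵢdᵢ/nᵢ) / Σ(bᵢcᵢ/nᵢ), where nᵢ is the stratum total.
Stratum 1 (Site A): n = 2873; a·d/n = 1072·778/2873 = 290.2945; b·c/n = 773·250/2873 = 67.2642
Stratum 2 (Site B): n = 4063; a·d/n = 276·2957/4063 = 200.8693; b·c/n = 598·232/4063 = 34.1462
OR_MH = (290.2945 + 200.8693) / (67.2642 + 34.1462) = 491.1638 / 101.4104 = 4.84333

4.84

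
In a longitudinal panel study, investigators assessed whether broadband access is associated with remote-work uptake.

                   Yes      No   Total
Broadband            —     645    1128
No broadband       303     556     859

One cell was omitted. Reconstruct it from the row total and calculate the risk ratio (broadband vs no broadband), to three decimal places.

1.214

The missing cell is in the exposed row: 1128 − 645 = 483.
So a = 483, b = 645, c = 303, d = 556.
RR = [a/(a+b)] / [c/(c+d)] = (483/1128) / (303/859) = 0.42819/0.35274 = 1.21392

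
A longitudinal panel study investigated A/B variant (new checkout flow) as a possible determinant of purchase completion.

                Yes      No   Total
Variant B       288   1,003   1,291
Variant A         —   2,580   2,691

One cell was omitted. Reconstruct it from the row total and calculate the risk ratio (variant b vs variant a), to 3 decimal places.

5.408

The missing cell is in the unexposed row: 2691 − 2580 = 111.
So a = 288, b = 1003, c = 111, d = 2580.
RR = [a/(a+b)] / [c/(c+d)] = (288/1291) / (111/2691) = 0.22308/0.04125 = 5.40825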